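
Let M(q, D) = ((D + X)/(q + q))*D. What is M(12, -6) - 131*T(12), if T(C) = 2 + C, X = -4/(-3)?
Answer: -10997/6 ≈ -1832.8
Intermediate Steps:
X = 4/3 (X = -4*(-⅓) = 4/3 ≈ 1.3333)
M(q, D) = D*(4/3 + D)/(2*q) (M(q, D) = ((D + 4/3)/(q + q))*D = ((4/3 + D)/((2*q)))*D = ((4/3 + D)*(1/(2*q)))*D = ((4/3 + D)/(2*q))*D = D*(4/3 + D)/(2*q))
M(12, -6) - 131*T(12) = (⅙)*(-6)*(4 + 3*(-6))/12 - 131*(2 + 12) = (⅙)*(-6)*(1/12)*(4 - 18) - 131*14 = (⅙)*(-6)*(1/12)*(-14) - 1834 = 7/6 - 1834 = -10997/6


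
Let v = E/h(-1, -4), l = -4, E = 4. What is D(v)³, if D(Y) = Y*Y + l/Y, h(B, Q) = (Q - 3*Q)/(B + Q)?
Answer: 3869893/8000 ≈ 483.74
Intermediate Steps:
h(B, Q) = -2*Q/(B + Q) (h(B, Q) = (-2*Q)/(B + Q) = -2*Q/(B + Q))
v = -5/2 (v = 4/((-2*(-4)/(-1 - 4))) = 4/((-2*(-4)/(-5))) = 4/((-2*(-4)*(-⅕))) = 4/(-8/5) = 4*(-5/8) = -5/2 ≈ -2.5000)
D(Y) = Y² - 4/Y (D(Y) = Y*Y - 4/Y = Y² - 4/Y)
D(v)³ = ((-4 + (-5/2)³)/(-5/2))³ = (-2*(-4 - 125/8)/5)³ = (-⅖*(-157/8))³ = (157/20)³ = 3869893/8000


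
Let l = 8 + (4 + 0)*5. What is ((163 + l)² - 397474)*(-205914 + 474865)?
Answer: -97089428343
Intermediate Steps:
l = 28 (l = 8 + 4*5 = 8 + 20 = 28)
((163 + l)² - 397474)*(-205914 + 474865) = ((163 + 28)² - 397474)*(-205914 + 474865) = (191² - 397474)*268951 = (36481 - 397474)*268951 = -360993*268951 = -97089428343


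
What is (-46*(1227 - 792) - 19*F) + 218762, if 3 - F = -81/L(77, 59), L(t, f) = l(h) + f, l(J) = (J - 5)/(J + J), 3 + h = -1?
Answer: 95559983/481 ≈ 1.9867e+5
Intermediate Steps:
h = -4 (h = -3 - 1 = -4)
l(J) = (-5 + J)/(2*J) (l(J) = (-5 + J)/((2*J)) = (-5 + J)*(1/(2*J)) = (-5 + J)/(2*J))
L(t, f) = 9/8 + f (L(t, f) = (½)*(-5 - 4)/(-4) + f = (½)*(-¼)*(-9) + f = 9/8 + f)
F = 2091/481 (F = 3 - (-81)/(9/8 + 59) = 3 - (-81)/481/8 = 3 - (-81)*8/481 = 3 - 1*(-648/481) = 3 + 648/481 = 2091/481 ≈ 4.3472)
(-46*(1227 - 792) - 19*F) + 218762 = (-46*(1227 - 792) - 19*2091/481) + 218762 = (-46*435 - 39729/481) + 218762 = (-20010 - 39729/481) + 218762 = -9664539/481 + 218762 = 95559983/481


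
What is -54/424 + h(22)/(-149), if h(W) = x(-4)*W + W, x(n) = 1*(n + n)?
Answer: 28625/31588 ≈ 0.90620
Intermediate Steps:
x(n) = 2*n (x(n) = 1*(2*n) = 2*n)
h(W) = -7*W (h(W) = (2*(-4))*W + W = -8*W + W = -7*W)
-54/424 + h(22)/(-149) = -54/424 - 7*22/(-149) = -54*1/424 - 154*(-1/149) = -27/212 + 154/149 = 28625/31588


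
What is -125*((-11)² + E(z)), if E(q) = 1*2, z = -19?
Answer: -15375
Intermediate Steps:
E(q) = 2
-125*((-11)² + E(z)) = -125*((-11)² + 2) = -125*(121 + 2) = -125*123 = -15375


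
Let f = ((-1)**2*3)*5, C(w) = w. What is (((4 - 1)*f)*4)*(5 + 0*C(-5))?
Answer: 900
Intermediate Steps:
f = 15 (f = (1*3)*5 = 3*5 = 15)
(((4 - 1)*f)*4)*(5 + 0*C(-5)) = (((4 - 1)*15)*4)*(5 + 0*(-5)) = ((3*15)*4)*(5 + 0) = (45*4)*5 = 180*5 = 900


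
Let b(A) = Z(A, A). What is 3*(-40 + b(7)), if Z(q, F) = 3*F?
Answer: -57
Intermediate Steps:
b(A) = 3*A
3*(-40 + b(7)) = 3*(-40 + 3*7) = 3*(-40 + 21) = 3*(-19) = -57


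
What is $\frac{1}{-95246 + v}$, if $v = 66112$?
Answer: $- \frac{1}{29134} \approx -3.4324 \cdot 10^{-5}$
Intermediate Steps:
$\frac{1}{-95246 + v} = \frac{1}{-95246 + 66112} = \frac{1}{-29134} = - \frac{1}{29134}$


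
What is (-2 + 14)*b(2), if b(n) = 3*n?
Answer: 72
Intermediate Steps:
(-2 + 14)*b(2) = (-2 + 14)*(3*2) = 12*6 = 72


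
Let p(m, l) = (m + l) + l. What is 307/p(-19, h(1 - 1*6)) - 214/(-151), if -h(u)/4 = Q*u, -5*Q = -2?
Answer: -45715/453 ≈ -100.92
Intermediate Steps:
Q = 2/5 (Q = -1/5*(-2) = 2/5 ≈ 0.40000)
h(u) = -8*u/5
p(m, l) = m + 2*l (p(m, l) = (l + m) + l = m + 2*l)
307/p(-19, h(1 - 1*6)) - 214/(-151) = 307/(-19 + 2*(-8*(1 - 1*6)/5)) - 214/(-151) = 307/(-19 + 2*(-8*(1 - 6)/5)) - 214*(-1/151) = 307/(-19 + 2*(-8/5*(-5))) + 214/151 = 307/(-19 + 2*8) + 214/151 = 307/(-19 + 16) + 214/151 = 307/(-3) + 214/151 = 307*(-1/3) + 214/151 = -307/3 + 214/151 = -45715/453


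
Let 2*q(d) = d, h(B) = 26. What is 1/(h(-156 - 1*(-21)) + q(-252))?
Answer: -1/100 ≈ -0.010000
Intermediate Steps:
q(d) = d/2
1/(h(-156 - 1*(-21)) + q(-252)) = 1/(26 + (1/2)*(-252)) = 1/(26 - 126) = 1/(-100) = -1/100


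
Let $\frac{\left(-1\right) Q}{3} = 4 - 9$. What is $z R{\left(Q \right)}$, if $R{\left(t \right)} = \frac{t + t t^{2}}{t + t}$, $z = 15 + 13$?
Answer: $3164$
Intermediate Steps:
$Q = 15$ ($Q = - 3 \left(4 - 9\right) = \left(-3\right) \left(-5\right) = 15$)
$z = 28$
$R{\left(t \right)} = \frac{t + t^{3}}{2 t}$
$z R{\left(Q \right)} = 28 \left(\frac{1}{2} + \frac{15^{2}}{2}\right) = 28 \left(\frac{1}{2} + \frac{1}{2} \cdot 225\right) = 28 \left(\frac{1}{2} + \frac{225}{2}\right) = 28 \cdot 113 = 3164$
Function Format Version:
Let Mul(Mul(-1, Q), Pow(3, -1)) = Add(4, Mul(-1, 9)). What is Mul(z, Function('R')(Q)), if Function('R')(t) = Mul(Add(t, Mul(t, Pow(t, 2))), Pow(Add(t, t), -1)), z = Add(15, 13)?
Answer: 3164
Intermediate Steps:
Q = 15 (Q = Mul(-3, Add(4, Mul(-1, 9))) = Mul(-3, Add(4, -9)) = Mul(-3, -5) = 15)
z = 28
Function('R')(t) = Mul(Rational(1, 2), Pow(t, -1), Add(t, Pow(t, 3))) (Function('R')(t) = Mul(Add(t, Pow(t, 3)), Pow(Mul(2, t), -1)) = Mul(Add(t, Pow(t, 3)), Mul(Rational(1, 2), Pow(t, -1))) = Mul(Rational(1, 2), Pow(t, -1), Add(t, Pow(t, 3))))
Mul(z, Function('R')(Q)) = Mul(28, Add(Rational(1, 2), Mul(Rational(1, 2), Pow(15, 2)))) = Mul(28, Add(Rational(1, 2), Mul(Rational(1, 2), 225))) = Mul(28, Add(Rational(1, 2), Rational(225, 2))) = Mul(28, 113) = 3164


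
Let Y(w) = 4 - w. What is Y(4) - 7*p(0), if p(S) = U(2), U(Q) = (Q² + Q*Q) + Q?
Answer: -70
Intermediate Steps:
U(Q) = Q + 2*Q² (U(Q) = (Q² + Q²) + Q = 2*Q² + Q = Q + 2*Q²)
p(S) = 10 (p(S) = 2*(1 + 2*2) = 2*(1 + 4) = 2*5 = 10)
Y(4) - 7*p(0) = (4 - 1*4) - 7*10 = (4 - 4) - 70 = 0 - 70 = -70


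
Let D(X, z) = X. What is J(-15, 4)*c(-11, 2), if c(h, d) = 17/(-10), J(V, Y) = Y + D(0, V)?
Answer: -34/5 ≈ -6.8000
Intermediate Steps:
J(V, Y) = Y (J(V, Y) = Y + 0 = Y)
c(h, d) = -17/10 (c(h, d) = 17*(-⅒) = -17/10)
J(-15, 4)*c(-11, 2) = 4*(-17/10) = -34/5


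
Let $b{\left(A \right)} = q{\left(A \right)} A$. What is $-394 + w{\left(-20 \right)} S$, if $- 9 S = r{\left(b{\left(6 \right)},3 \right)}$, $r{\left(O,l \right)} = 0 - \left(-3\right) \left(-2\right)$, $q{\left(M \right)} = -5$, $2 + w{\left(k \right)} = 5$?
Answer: $-392$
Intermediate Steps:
$w{\left(k \right)} = 3$ ($w{\left(k \right)} = -2 + 5 = 3$)
$b{\left(A \right)} = - 5 A$
$r{\left(O,l \right)} = -6$ ($r{\left(O,l \right)} = 0 - 6 = -6$)
$S = \frac{2}{3}$ ($S = \left(- \frac{1}{9}\right) \left(-6\right) = \frac{2}{3} \approx 0.66667$)
$-394 + w{\left(-20 \right)} S = -394 + 3 \cdot \frac{2}{3} = -394 + 2 = -392$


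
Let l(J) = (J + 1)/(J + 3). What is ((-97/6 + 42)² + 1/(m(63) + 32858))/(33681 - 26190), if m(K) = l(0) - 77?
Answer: 590678677/6630254136 ≈ 0.089088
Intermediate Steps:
l(J) = (1 + J)/(3 + J)
m(K) = -230/3 (m(K) = (1 + 0)/(3 + 0) - 77 = 1/3 - 77 = (⅓)*1 - 77 = ⅓ - 77 = -230/3)
((-97/6 + 42)² + 1/(m(63) + 32858))/(33681 - 26190) = ((-97/6 + 42)² + 1/(-230/3 + 32858))/(33681 - 26190) = ((-97*⅙ + 42)² + 1/(98344/3))/7491 = ((-97/6 + 42)² + 3/98344)*(1/7491) = ((155/6)² + 3/98344)*(1/7491) = (24025/36 + 3/98344)*(1/7491) = (590678677/885096)*(1/7491) = 590678677/6630254136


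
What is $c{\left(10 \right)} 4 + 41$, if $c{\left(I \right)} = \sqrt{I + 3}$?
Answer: $41 + 4 \sqrt{13} \approx 55.422$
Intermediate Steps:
$c{\left(I \right)} = \sqrt{3 + I}$
$c{\left(10 \right)} 4 + 41 = \sqrt{3 + 10} \cdot 4 + 41 = \sqrt{13} \cdot 4 + 41 = 4 \sqrt{13} + 41 = 41 + 4 \sqrt{13}$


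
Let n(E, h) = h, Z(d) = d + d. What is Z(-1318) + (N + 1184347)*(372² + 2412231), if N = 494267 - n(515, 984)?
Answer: 4278988239814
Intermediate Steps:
Z(d) = 2*d
N = 493283 (N = 494267 - 1*984 = 494267 - 984 = 493283)
Z(-1318) + (N + 1184347)*(372² + 2412231) = 2*(-1318) + (493283 + 1184347)*(372² + 2412231) = -2636 + 1677630*(138384 + 2412231) = -2636 + 1677630*2550615 = -2636 + 4278988242450 = 4278988239814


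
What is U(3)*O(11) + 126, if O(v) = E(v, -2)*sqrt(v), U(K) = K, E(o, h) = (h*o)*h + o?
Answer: 126 + 165*sqrt(11) ≈ 673.24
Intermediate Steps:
E(o, h) = o + o*h**2 (E(o, h) = o*h**2 + o = o + o*h**2)
O(v) = 5*v**(3/2) (O(v) = (v*(1 + (-2)**2))*sqrt(v) = (v*(1 + 4))*sqrt(v) = (v*5)*sqrt(v) = (5*v)*sqrt(v) = 5*v**(3/2))
U(3)*O(11) + 126 = 3*(5*11**(3/2)) + 126 = 3*(5*(11*sqrt(11))) + 126 = 3*(55*sqrt(11)) + 126 = 165*sqrt(11) + 126 = 126 + 165*sqrt(11)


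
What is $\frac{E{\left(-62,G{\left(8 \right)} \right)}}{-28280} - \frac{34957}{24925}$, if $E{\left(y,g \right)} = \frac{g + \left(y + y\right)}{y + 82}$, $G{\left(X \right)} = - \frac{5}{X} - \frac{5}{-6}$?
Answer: $- \frac{3795569989}{2706735360} \approx -1.4023$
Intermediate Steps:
$G{\left(X \right)} = \frac{5}{6} - \frac{5}{X}$ ($G{\left(X \right)} = - \frac{5}{X} - - \frac{5}{6} = - \frac{5}{X} + \frac{5}{6} = \frac{5}{6} - \frac{5}{X}$)
$E{\left(y,g \right)} = \frac{g + 2 y}{82 + y}$
$\frac{E{\left(-62,G{\left(8 \right)} \right)}}{-28280} - \frac{34957}{24925} = \frac{\frac{1}{82 - 62} \left(\left(\frac{5}{6} - \frac{5}{8}\right) + 2 \left(-62\right)\right)}{-28280} - \frac{34957}{24925} = \frac{\left(\frac{5}{6} - \frac{5}{8}\right) - 124}{20} \left(- \frac{1}{28280}\right) - \frac{34957}{24925} = \frac{\frac{5}{24} - 124}{20} \left(- \frac{1}{28280}\right) - \frac{34957}{24925} = \frac{1}{20} \left(- \frac{2971}{24}\right) \left(- \frac{1}{28280}\right) - \frac{34957}{24925} = \left(- \frac{2971}{480}\right) \left(- \frac{1}{28280}\right) - \frac{34957}{24925} = \frac{2971}{13574400} - \frac{34957}{24925} = - \frac{3795569989}{2706735360}$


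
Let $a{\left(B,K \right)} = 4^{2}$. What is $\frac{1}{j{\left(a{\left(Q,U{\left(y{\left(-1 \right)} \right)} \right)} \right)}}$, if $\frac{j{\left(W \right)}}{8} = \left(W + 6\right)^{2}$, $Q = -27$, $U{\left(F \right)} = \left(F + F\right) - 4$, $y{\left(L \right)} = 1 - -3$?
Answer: $\frac{1}{3872} \approx 0.00025826$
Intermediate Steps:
$y{\left(L \right)} = 4$ ($y{\left(L \right)} = 1 + 3 = 4$)
$U{\left(F \right)} = -4 + 2 F$ ($U{\left(F \right)} = 2 F - 4 = -4 + 2 F$)
$a{\left(B,K \right)} = 16$
$j{\left(W \right)} = 8 \left(6 + W\right)^{2}$ ($j{\left(W \right)} = 8 \left(W + 6\right)^{2} = 8 \left(6 + W\right)^{2}$)
$\frac{1}{j{\left(a{\left(Q,U{\left(y{\left(-1 \right)} \right)} \right)} \right)}} = \frac{1}{8 \left(6 + 16\right)^{2}} = \frac{1}{8 \cdot 22^{2}} = \frac{1}{8 \cdot 484} = \frac{1}{3872}$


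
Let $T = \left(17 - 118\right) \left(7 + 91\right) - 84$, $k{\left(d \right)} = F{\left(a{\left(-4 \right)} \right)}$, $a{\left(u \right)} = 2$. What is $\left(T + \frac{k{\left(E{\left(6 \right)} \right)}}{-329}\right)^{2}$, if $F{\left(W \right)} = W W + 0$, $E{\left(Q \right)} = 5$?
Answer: $\frac{10785194582724}{108241} \approx 9.9641 \cdot 10^{7}$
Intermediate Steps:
$F{\left(W \right)} = W^{2}$ ($F{\left(W \right)} = W^{2} + 0 = W^{2}$)
$k{\left(d \right)} = 4$ ($k{\left(d \right)} = 2^{2} = 4$)
$T = -9982$ ($T = \left(-101\right) 98 - 84 = -9898 - 84 = -9982$)
$\left(T + \frac{k{\left(E{\left(6 \right)} \right)}}{-329}\right)^{2} = \left(-9982 + \frac{4}{-329}\right)^{2} = \left(-9982 + 4 \left(- \frac{1}{329}\right)\right)^{2} = \left(-9982 - \frac{4}{329}\right)^{2} = \left(- \frac{3284082}{329}\right)^{2} = \frac{10785194582724}{108241}$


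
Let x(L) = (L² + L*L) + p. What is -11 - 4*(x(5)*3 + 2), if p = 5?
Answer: -679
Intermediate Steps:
x(L) = 5 + 2*L² (x(L) = (L² + L*L) + 5 = (L² + L²) + 5 = 2*L² + 5 = 5 + 2*L²)
-11 - 4*(x(5)*3 + 2) = -11 - 4*((5 + 2*5²)*3 + 2) = -11 - 4*((5 + 2*25)*3 + 2) = -11 - 4*((5 + 50)*3 + 2) = -11 - 4*(55*3 + 2) = -11 - 4*(165 + 2) = -11 - 4*167 = -11 - 668 = -679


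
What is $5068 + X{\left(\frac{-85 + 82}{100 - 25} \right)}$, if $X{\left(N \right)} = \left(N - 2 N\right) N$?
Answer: $\frac{3167499}{625} \approx 5068.0$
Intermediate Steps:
$X{\left(N \right)} = - N^{2}$ ($X{\left(N \right)} = - N N = - N^{2}$)
$5068 + X{\left(\frac{-85 + 82}{100 - 25} \right)} = 5068 - \left(\frac{-85 + 82}{100 - 25}\right)^{2} = 5068 - \left(- \frac{3}{75}\right)^{2} = 5068 - \left(\left(-3\right) \frac{1}{75}\right)^{2} = 5068 - \left(- \frac{1}{25}\right)^{2} = 5068 - \frac{1}{625} = \frac{3167499}{625}$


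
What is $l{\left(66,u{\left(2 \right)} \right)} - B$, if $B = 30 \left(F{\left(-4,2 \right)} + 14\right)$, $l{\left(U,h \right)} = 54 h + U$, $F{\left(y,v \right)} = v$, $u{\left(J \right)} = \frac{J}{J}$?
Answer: $-360$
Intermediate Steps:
$u{\left(J \right)} = 1$
$l{\left(U,h \right)} = U + 54 h$
$B = 480$ ($B = 30 \left(2 + 14\right) = 30 \cdot 16 = 480$)
$l{\left(66,u{\left(2 \right)} \right)} - B = \left(66 + 54 \cdot 1\right) - 480 = \left(66 + 54\right) - 480 = 120 - 480 = -360$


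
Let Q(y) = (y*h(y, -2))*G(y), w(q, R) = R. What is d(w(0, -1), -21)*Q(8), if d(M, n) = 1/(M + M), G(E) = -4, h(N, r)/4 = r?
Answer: -128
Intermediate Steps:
h(N, r) = 4*r
d(M, n) = 1/(2*M)
Q(y) = 32*y (Q(y) = (y*(4*(-2)))*(-4) = (y*(-8))*(-4) = -8*y*(-4) = 32*y)
d(w(0, -1), -21)*Q(8) = ((1/2)/(-1))*(32*8) = ((1/2)*(-1))*256 = -1/2*256 = -128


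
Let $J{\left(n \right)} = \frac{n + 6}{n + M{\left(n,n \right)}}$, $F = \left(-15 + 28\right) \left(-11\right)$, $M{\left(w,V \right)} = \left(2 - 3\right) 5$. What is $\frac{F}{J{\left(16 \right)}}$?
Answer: $- \frac{143}{2} \approx -71.5$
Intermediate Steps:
$M{\left(w,V \right)} = -5$ ($M{\left(w,V \right)} = \left(-1\right) 5 = -5$)
$F = -143$ ($F = 13 \left(-11\right) = -143$)
$J{\left(n \right)} = \frac{6 + n}{-5 + n}$ ($J{\left(n \right)} = \frac{n + 6}{n - 5} = \frac{6 + n}{-5 + n}$)
$\frac{F}{J{\left(16 \right)}} = - \frac{143}{\frac{1}{-5 + 16} \left(6 + 16\right)} = - \frac{143}{\frac{1}{11} \cdot 22} = - \frac{143}{2}$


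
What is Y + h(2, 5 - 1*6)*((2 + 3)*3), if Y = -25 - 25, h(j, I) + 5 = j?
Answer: -95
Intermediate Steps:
h(j, I) = -5 + j
Y = -50
Y + h(2, 5 - 1*6)*((2 + 3)*3) = -50 + (-5 + 2)*((2 + 3)*3) = -50 - 15*3 = -50 - 3*15 = -50 - 45 = -95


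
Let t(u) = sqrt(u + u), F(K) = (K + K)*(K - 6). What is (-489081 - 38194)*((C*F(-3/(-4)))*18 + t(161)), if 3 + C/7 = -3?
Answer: -6278263425/2 - 527275*sqrt(322) ≈ -3.1486e+9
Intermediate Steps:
C = -42 (C = -21 + 7*(-3) = -21 - 21 = -42)
F(K) = 2*K*(-6 + K) (F(K) = (2*K)*(-6 + K) = 2*K*(-6 + K))
t(u) = sqrt(2)*sqrt(u) (t(u) = sqrt(2*u) = sqrt(2)*sqrt(u))
(-489081 - 38194)*((C*F(-3/(-4)))*18 + t(161)) = (-489081 - 38194)*(-84*(-3/(-4))*(-6 - 3/(-4))*18 + sqrt(2)*sqrt(161)) = -527275*(-84*(-3*(-1/4))*(-6 - 3*(-1/4))*18 + sqrt(322)) = -527275*(-84*3*(-6 + 3/4)/4*18 + sqrt(322)) = -527275*(-84*3*(-21)/(4*4)*18 + sqrt(322)) = -527275*(-42*(-63/8)*18 + sqrt(322)) = -527275*((1323/4)*18 + sqrt(322)) = -527275*(11907/2 + sqrt(322)) = -6278263425/2 - 527275*sqrt(322)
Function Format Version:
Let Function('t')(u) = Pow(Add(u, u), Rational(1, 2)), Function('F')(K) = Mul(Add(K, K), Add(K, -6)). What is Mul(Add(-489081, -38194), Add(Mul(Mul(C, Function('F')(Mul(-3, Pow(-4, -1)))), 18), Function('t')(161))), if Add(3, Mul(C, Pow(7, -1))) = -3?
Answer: Add(Rational(-6278263425, 2), Mul(-527275, Pow(322, Rational(1, 2)))) ≈ -3.1486e+9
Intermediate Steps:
C = -42 (C = Add(-21, Mul(7, -3)) = Add(-21, -21) = -42)
Function('F')(K) = Mul(2, K, Add(-6, K)) (Function('F')(K) = Mul(Mul(2, K), Add(-6, K)) = Mul(2, K, Add(-6, K)))
Function('t')(u) = Mul(Pow(2, Rational(1, 2)), Pow(u, Rational(1, 2))) (Function('t')(u) = Pow(Mul(2, u), Rational(1, 2)) = Mul(Pow(2, Rational(1, 2)), Pow(u, Rational(1, 2))))
Mul(Add(-489081, -38194), Add(Mul(Mul(C, Function('F')(Mul(-3, Pow(-4, -1)))), 18), Function('t')(161))) = Mul(Add(-489081, -38194), Add(Mul(Mul(-42, Mul(2, Mul(-3, Pow(-4, -1)), Add(-6, Mul(-3, Pow(-4, -1))))), 18), Mul(Pow(2, Rational(1, 2)), Pow(161, Rational(1, 2))))) = Mul(-527275, Add(Mul(Mul(-42, Mul(2, Mul(-3, Rational(-1, 4)), Add(-6, Mul(-3, Rational(-1, 4))))), 18), Pow(322, Rational(1, 2)))) = Mul(-527275, Add(Mul(Mul(-42, Mul(2, Rational(3, 4), Add(-6, Rational(3, 4)))), 18), Pow(322, Rational(1, 2)))) = Mul(-527275, Add(Mul(Mul(-42, Mul(2, Rational(3, 4), Rational(-21, 4))), 18), Pow(322, Rational(1, 2)))) = Mul(-527275, Add(Mul(Mul(-42, Rational(-63, 8)), 18), Pow(322, Rational(1, 2)))) = Mul(-527275, Add(Mul(Rational(1323, 4), 18), Pow(322, Rational(1, 2)))) = Mul(-527275, Add(Rational(11907, 2), Pow(322, Rational(1, 2)))) = Add(Rational(-6278263425, 2), Mul(-527275, Pow(322, Rational(1, 2))))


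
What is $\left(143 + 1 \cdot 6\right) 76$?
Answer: $11324$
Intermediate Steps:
$\left(143 + 1 \cdot 6\right) 76 = \left(143 + 6\right) 76 = 149 \cdot 76 = 11324$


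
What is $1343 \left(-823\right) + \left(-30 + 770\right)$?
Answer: $-1104549$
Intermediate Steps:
$1343 \left(-823\right) + \left(-30 + 770\right) = -1105289 + 740 = -1104549$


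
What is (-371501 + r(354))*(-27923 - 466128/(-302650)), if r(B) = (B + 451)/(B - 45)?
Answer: 485025112179282644/46759425 ≈ 1.0373e+10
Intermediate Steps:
r(B) = (451 + B)/(-45 + B)
(-371501 + r(354))*(-27923 - 466128/(-302650)) = (-371501 + (451 + 354)/(-45 + 354))*(-27923 - 466128/(-302650)) = (-371501 + 805/309)*(-27923 - 466128*(-1/302650)) = (-371501 + (1/309)*805)*(-27923 + 233064/151325) = (-371501 + 805/309)*(-4225214911/151325) = -114793004/309*(-4225214911/151325) = 485025112179282644/46759425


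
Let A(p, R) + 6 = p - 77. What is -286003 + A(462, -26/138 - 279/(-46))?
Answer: -285624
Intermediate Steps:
A(p, R) = -83 + p (A(p, R) = -6 + (p - 77) = -6 + (-77 + p) = -83 + p)
-286003 + A(462, -26/138 - 279/(-46)) = -286003 + (-83 + 462) = -286003 + 379 = -285624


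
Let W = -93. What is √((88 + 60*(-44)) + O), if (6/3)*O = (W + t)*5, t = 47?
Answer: I*√2667 ≈ 51.643*I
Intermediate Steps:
O = -115 (O = ((-93 + 47)*5)/2 = (-46*5)/2 = (½)*(-230) = -115)
√((88 + 60*(-44)) + O) = √((88 + 60*(-44)) - 115) = √((88 - 2640) - 115) = √(-2552 - 115) = √(-2667) = I*√2667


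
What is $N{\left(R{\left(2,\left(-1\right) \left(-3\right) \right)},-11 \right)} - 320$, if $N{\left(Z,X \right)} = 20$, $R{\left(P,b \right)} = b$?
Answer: $-300$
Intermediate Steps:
$N{\left(R{\left(2,\left(-1\right) \left(-3\right) \right)},-11 \right)} - 320 = 20 - 320 = -300$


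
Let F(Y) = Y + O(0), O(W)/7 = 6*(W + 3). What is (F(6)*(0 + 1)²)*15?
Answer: 1980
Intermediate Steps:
O(W) = 126 + 42*W (O(W) = 7*(6*(W + 3)) = 7*(6*(3 + W)) = 7*(18 + 6*W) = 126 + 42*W)
F(Y) = 126 + Y (F(Y) = Y + (126 + 42*0) = Y + (126 + 0) = Y + 126 = 126 + Y)
(F(6)*(0 + 1)²)*15 = ((126 + 6)*(0 + 1)²)*15 = (132*1²)*15 = (132*1)*15 = 132*15 = 1980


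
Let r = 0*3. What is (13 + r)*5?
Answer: 65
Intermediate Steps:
r = 0
(13 + r)*5 = (13 + 0)*5 = 13*5 = 65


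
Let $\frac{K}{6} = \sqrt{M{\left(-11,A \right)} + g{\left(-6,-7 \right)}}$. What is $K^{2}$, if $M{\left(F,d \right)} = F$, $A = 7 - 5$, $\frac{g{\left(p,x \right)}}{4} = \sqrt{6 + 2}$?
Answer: $-396 + 288 \sqrt{2} \approx 11.294$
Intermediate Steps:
$g{\left(p,x \right)} = 8 \sqrt{2}$ ($g{\left(p,x \right)} = 4 \sqrt{6 + 2} = 4 \sqrt{8} = 4 \cdot 2 \sqrt{2} = 8 \sqrt{2}$)
$A = 2$ ($A = 7 - 5 = 2$)
$K = 6 \sqrt{-11 + 8 \sqrt{2}} \approx 3.3606$
$K^{2} = \left(6 \sqrt{-11 + 8 \sqrt{2}}\right)^{2} = -396 + 288 \sqrt{2}$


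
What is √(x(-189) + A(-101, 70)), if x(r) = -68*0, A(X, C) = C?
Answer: √70 ≈ 8.3666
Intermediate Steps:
x(r) = 0
√(x(-189) + A(-101, 70)) = √(0 + 70) = √70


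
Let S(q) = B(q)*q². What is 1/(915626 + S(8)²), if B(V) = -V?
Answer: 1/1177770 ≈ 8.4906e-7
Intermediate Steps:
S(q) = -q³ (S(q) = (-q)*q² = -q³)
1/(915626 + S(8)²) = 1/(915626 + (-1*8³)²) = 1/(915626 + (-1*512)²) = 1/(915626 + (-512)²) = 1/(915626 + 262144) = 1/1177770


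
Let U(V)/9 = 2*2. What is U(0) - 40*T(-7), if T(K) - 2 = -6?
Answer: 196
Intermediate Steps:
U(V) = 36 (U(V) = 9*(2*2) = 9*4 = 36)
T(K) = -4 (T(K) = 2 - 6 = -4)
U(0) - 40*T(-7) = 36 - 40*(-4) = 36 + 160 = 196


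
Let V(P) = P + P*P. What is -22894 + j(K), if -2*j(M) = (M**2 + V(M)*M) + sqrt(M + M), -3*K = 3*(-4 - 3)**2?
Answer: 67059/2 - 7*I*sqrt(2)/2 ≈ 33530.0 - 4.9497*I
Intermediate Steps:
K = -49 (K = -(-4 - 3)**2 = -(-7)**2 = -49 ≈ -49.000)
V(P) = P + P**2
j(M) = -M**2/2 - sqrt(2)*sqrt(M)/2 - M**2*(1 + M)/2 (j(M) = -((M**2 + (M*(1 + M))*M) + sqrt(M + M))/2 = -((M**2 + M**2*(1 + M)) + sqrt(2*M))/2 = -((M**2 + M**2*(1 + M)) + sqrt(2)*sqrt(M))/2 = -(M**2 + sqrt(2)*sqrt(M) + M**2*(1 + M))/2 = -M**2/2 - sqrt(2)*sqrt(M)/2 - M**2*(1 + M)/2)
-22894 + j(K) = -22894 + (-1*(-49)**2 - 1/2*(-49)**3 - sqrt(2)*sqrt(-49)/2) = -22894 + (-1*2401 - 1/2*(-117649) - sqrt(2)*7*I/2) = -22894 + (-2401 + 117649/2 - 7*I*sqrt(2)/2) = -22894 + (112847/2 - 7*I*sqrt(2)/2) = 67059/2 - 7*I*sqrt(2)/2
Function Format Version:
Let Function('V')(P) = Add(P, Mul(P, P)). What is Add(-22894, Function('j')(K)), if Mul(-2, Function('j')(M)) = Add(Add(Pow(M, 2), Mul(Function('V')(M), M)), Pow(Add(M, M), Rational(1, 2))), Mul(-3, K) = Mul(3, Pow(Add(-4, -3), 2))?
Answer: Add(Rational(67059, 2), Mul(Rational(-7, 2), I, Pow(2, Rational(1, 2)))) ≈ Add(33530., Mul(-4.9497, I))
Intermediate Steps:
K = -49 (K = Mul(Rational(-1, 3), Mul(3, Pow(Add(-4, -3), 2))) = Mul(Rational(-1, 3), Mul(3, Pow(-7, 2))) = Mul(Rational(-1, 3), Mul(3, 49)) = Mul(Rational(-1, 3), 147) = -49)
Function('V')(P) = Add(P, Pow(P, 2))
Function('j')(M) = Add(Mul(Rational(-1, 2), Pow(M, 2)), Mul(Rational(-1, 2), Pow(2, Rational(1, 2)), Pow(M, Rational(1, 2))), Mul(Rational(-1, 2), Pow(M, 2), Add(1, M))) (Function('j')(M) = Mul(Rational(-1, 2), Add(Add(Pow(M, 2), Mul(Mul(M, Add(1, M)), M)), Pow(Add(M, M), Rational(1, 2)))) = Mul(Rational(-1, 2), Add(Add(Pow(M, 2), Mul(Pow(M, 2), Add(1, M))), Pow(Mul(2, M), Rational(1, 2)))) = Mul(Rational(-1, 2), Add(Add(Pow(M, 2), Mul(Pow(M, 2), Add(1, M))), Mul(Pow(2, Rational(1, 2)), Pow(M, Rational(1, 2))))) = Mul(Rational(-1, 2), Add(Pow(M, 2), Mul(Pow(2, Rational(1, 2)), Pow(M, Rational(1, 2))), Mul(Pow(M, 2), Add(1, M)))) = Add(Mul(Rational(-1, 2), Pow(M, 2)), Mul(Rational(-1, 2), Pow(2, Rational(1, 2)), Pow(M, Rational(1, 2))), Mul(Rational(-1, 2), Pow(M, 2), Add(1, M))))
Add(-22894, Function('j')(K)) = Add(-22894, Add(Mul(-1, Pow(-49, 2)), Mul(Rational(-1, 2), Pow(-49, 3)), Mul(Rational(-1, 2), Pow(2, Rational(1, 2)), Pow(-49, Rational(1, 2))))) = Add(-22894, Add(Mul(-1, 2401), Mul(Rational(-1, 2), -117649), Mul(Rational(-1, 2), Pow(2, Rational(1, 2)), Mul(7, I)))) = Add(-22894, Add(-2401, Rational(117649, 2), Mul(Rational(-7, 2), I, Pow(2, Rational(1, 2))))) = Add(-22894, Add(Rational(112847, 2), Mul(Rational(-7, 2), I, Pow(2, Rational(1, 2))))) = Add(Rational(67059, 2), Mul(Rational(-7, 2), I, Pow(2, Rational(1, 2))))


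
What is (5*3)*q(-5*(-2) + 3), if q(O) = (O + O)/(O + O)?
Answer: 15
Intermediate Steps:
q(O) = 1 (q(O) = (2*O)/((2*O)) = (2*O)*(1/(2*O)) = 1)
(5*3)*q(-5*(-2) + 3) = (5*3)*1 = 15*1 = 15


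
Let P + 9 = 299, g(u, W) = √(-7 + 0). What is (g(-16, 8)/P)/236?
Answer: I*√7/68440 ≈ 3.8658e-5*I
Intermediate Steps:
g(u, W) = I*√7 (g(u, W) = √(-7) = I*√7)
P = 290 (P = -9 + 299 = 290)
(g(-16, 8)/P)/236 = ((I*√7)/290)/236 = ((I*√7)*(1/290))*(1/236) = (I*√7/290)*(1/236) = I*√7/68440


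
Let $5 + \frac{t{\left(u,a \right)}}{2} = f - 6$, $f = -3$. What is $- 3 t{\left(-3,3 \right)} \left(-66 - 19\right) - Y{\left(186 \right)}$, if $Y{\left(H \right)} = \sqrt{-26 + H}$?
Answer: $-7140 - 4 \sqrt{10} \approx -7152.6$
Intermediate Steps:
$t{\left(u,a \right)} = -28$ ($t{\left(u,a \right)} = -10 + 2 \left(-3 - 6\right) = -10 + 2 \left(-9\right) = -10 - 18 = -28$)
$- 3 t{\left(-3,3 \right)} \left(-66 - 19\right) - Y{\left(186 \right)} = \left(-3\right) \left(-28\right) \left(-66 - 19\right) - \sqrt{-26 + 186} = 84 \left(-85\right) - \sqrt{160} = -7140 - 4 \sqrt{10}$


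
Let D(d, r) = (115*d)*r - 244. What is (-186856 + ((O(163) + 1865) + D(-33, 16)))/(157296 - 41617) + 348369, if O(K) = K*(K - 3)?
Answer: 40298757676/115679 ≈ 3.4837e+5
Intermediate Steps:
O(K) = K*(-3 + K)
D(d, r) = -244 + 115*d*r (D(d, r) = 115*d*r - 244 = -244 + 115*d*r)
(-186856 + ((O(163) + 1865) + D(-33, 16)))/(157296 - 41617) + 348369 = (-186856 + ((163*(-3 + 163) + 1865) + (-244 + 115*(-33)*16)))/(157296 - 41617) + 348369 = (-186856 + ((163*160 + 1865) + (-244 - 60720)))/115679 + 348369 = (-186856 + ((26080 + 1865) - 60964))*(1/115679) + 348369 = (-186856 + (27945 - 60964))*(1/115679) + 348369 = (-186856 - 33019)*(1/115679) + 348369 = -219875*1/115679 + 348369 = -219875/115679 + 348369 = 40298757676/115679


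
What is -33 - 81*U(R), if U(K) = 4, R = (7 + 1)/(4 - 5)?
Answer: -357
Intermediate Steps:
R = -8 (R = 8/(-1) = 8*(-1) = -8)
-33 - 81*U(R) = -33 - 81*4 = -33 - 324 = -357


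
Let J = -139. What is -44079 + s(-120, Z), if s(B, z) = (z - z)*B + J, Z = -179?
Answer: -44218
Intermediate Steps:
s(B, z) = -139 (s(B, z) = (z - z)*B - 139 = 0*B - 139 = 0 - 139 = -139)
-44079 + s(-120, Z) = -44079 - 139 = -44218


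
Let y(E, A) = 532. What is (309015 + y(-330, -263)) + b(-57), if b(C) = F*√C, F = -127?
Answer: 309547 - 127*I*√57 ≈ 3.0955e+5 - 958.83*I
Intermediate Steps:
b(C) = -127*√C
(309015 + y(-330, -263)) + b(-57) = (309015 + 532) - 127*I*√57 = 309547 - 127*I*√57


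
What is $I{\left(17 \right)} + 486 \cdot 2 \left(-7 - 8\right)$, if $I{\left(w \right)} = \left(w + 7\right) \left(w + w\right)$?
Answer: $-13764$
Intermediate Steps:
$I{\left(w \right)} = 2 w \left(7 + w\right)$ ($I{\left(w \right)} = \left(7 + w\right) 2 w = 2 w \left(7 + w\right)$)
$I{\left(17 \right)} + 486 \cdot 2 \left(-7 - 8\right) = 2 \cdot 17 \left(7 + 17\right) + 486 \cdot 2 \left(-7 - 8\right) = 2 \cdot 17 \cdot 24 + 486 \cdot 2 \left(-15\right) = 816 + 486 \left(-30\right) = 816 - 14580 = -13764$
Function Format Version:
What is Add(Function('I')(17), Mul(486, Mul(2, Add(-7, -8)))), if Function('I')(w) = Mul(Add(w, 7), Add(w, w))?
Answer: -13764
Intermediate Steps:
Function('I')(w) = Mul(2, w, Add(7, w)) (Function('I')(w) = Mul(Add(7, w), Mul(2, w)) = Mul(2, w, Add(7, w)))
Add(Function('I')(17), Mul(486, Mul(2, Add(-7, -8)))) = Add(Mul(2, 17, Add(7, 17)), Mul(486, Mul(2, Add(-7, -8)))) = Add(Mul(2, 17, 24), Mul(486, Mul(2, -15))) = Add(816, Mul(486, -30)) = Add(816, -14580) = -13764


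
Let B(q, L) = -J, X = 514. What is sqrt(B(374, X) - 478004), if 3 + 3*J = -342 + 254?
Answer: I*sqrt(4301763)/3 ≈ 691.36*I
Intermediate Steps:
J = -91/3 (J = -1 + (-342 + 254)/3 = -1 + (1/3)*(-88) = -1 - 88/3 = -91/3 ≈ -30.333)
B(q, L) = 91/3 (B(q, L) = -1*(-91/3) = 91/3)
sqrt(B(374, X) - 478004) = sqrt(91/3 - 478004) = sqrt(-1433921/3) = I*sqrt(4301763)/3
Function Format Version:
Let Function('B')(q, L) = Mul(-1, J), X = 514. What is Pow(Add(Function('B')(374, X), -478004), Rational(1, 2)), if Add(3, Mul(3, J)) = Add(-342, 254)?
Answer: Mul(Rational(1, 3), I, Pow(4301763, Rational(1, 2))) ≈ Mul(691.36, I)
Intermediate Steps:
J = Rational(-91, 3) (J = Add(-1, Mul(Rational(1, 3), Add(-342, 254))) = Add(-1, Mul(Rational(1, 3), -88)) = Add(-1, Rational(-88, 3)) = Rational(-91, 3) ≈ -30.333)
Function('B')(q, L) = Rational(91, 3) (Function('B')(q, L) = Mul(-1, Rational(-91, 3)) = Rational(91, 3))
Pow(Add(Function('B')(374, X), -478004), Rational(1, 2)) = Pow(Add(Rational(91, 3), -478004), Rational(1, 2)) = Pow(Rational(-1433921, 3), Rational(1, 2)) = Mul(Rational(1, 3), I, Pow(4301763, Rational(1, 2)))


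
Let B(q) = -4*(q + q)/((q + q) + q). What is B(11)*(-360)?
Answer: 960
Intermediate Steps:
B(q) = -8/3 (B(q) = -4*2*q/(2*q + q) = -4*2*q/(3*q) = -4*2*q*1/(3*q) = -4*⅔ = -8/3)
B(11)*(-360) = -8/3*(-360) = 960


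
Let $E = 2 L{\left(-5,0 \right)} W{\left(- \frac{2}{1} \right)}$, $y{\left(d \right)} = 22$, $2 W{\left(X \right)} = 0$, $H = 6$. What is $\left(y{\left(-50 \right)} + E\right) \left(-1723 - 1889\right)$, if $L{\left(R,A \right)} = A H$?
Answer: $-79464$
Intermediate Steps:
$L{\left(R,A \right)} = 6 A$ ($L{\left(R,A \right)} = A 6 = 6 A$)
$W{\left(X \right)} = 0$ ($W{\left(X \right)} = \frac{1}{2} \cdot 0 = 0$)
$E = 0$ ($E = 2 \cdot 6 \cdot 0 \cdot 0 = 2 \cdot 0 \cdot 0 = 0 \cdot 0 = 0$)
$\left(y{\left(-50 \right)} + E\right) \left(-1723 - 1889\right) = \left(22 + 0\right) \left(-1723 - 1889\right) = 22 \left(-3612\right) = -79464$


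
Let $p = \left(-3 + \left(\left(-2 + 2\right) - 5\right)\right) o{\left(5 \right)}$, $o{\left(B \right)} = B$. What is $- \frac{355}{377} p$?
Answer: $\frac{14200}{377} \approx 37.666$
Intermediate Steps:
$p = -40$ ($p = \left(-3 + \left(\left(-2 + 2\right) - 5\right)\right) 5 = \left(-3 + \left(0 - 5\right)\right) 5 = \left(-3 - 5\right) 5 = \left(-8\right) 5 = -40$)
$- \frac{355}{377} p = - \frac{355}{377} \left(-40\right) = \left(-355\right) \frac{1}{377} \left(-40\right) = \left(- \frac{355}{377}\right) \left(-40\right) = \frac{14200}{377}$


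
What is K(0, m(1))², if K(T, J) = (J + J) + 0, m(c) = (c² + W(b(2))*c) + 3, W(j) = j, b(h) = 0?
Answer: 64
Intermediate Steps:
m(c) = 3 + c² (m(c) = (c² + 0*c) + 3 = (c² + 0) + 3 = c² + 3 = 3 + c²)
K(T, J) = 2*J (K(T, J) = 2*J + 0 = 2*J)
K(0, m(1))² = (2*(3 + 1²))² = (2*(3 + 1))² = (2*4)² = 8² = 64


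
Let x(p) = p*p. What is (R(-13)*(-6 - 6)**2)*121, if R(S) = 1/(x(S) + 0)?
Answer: 17424/169 ≈ 103.10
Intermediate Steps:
x(p) = p**2
R(S) = S**(-2) (R(S) = 1/(S**2 + 0) = 1/(S**2) = S**(-2))
(R(-13)*(-6 - 6)**2)*121 = ((-6 - 6)**2/(-13)**2)*121 = ((1/169)*(-12)**2)*121 = ((1/169)*144)*121 = (144/169)*121 = 17424/169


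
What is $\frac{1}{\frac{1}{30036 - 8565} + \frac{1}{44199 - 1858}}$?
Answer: $\frac{909103611}{63812} \approx 14247.0$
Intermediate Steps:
$\frac{1}{\frac{1}{30036 - 8565} + \frac{1}{44199 - 1858}} = \frac{1}{\frac{1}{21471} + \frac{1}{42341}} = \frac{1}{\frac{63812}{909103611}} = \frac{909103611}{63812}$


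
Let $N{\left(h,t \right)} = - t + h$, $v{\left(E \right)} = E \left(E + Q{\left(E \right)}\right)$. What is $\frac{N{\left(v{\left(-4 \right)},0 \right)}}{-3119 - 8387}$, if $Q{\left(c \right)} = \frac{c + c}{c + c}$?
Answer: $- \frac{6}{5753} \approx -0.0010429$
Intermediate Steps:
$Q{\left(c \right)} = 1$ ($Q{\left(c \right)} = \frac{2 c}{2 c} = 2 c \frac{1}{2 c} = 1$)
$v{\left(E \right)} = E \left(1 + E\right)$ ($v{\left(E \right)} = E \left(E + 1\right) = E \left(1 + E\right)$)
$N{\left(h,t \right)} = h - t$
$\frac{N{\left(v{\left(-4 \right)},0 \right)}}{-3119 - 8387} = \frac{- 4 \left(1 - 4\right) - 0}{-3119 - 8387} = \frac{\left(-4\right) \left(-3\right) + 0}{-11506} = \left(12 + 0\right) \left(- \frac{1}{11506}\right) = 12 \left(- \frac{1}{11506}\right) = - \frac{6}{5753}$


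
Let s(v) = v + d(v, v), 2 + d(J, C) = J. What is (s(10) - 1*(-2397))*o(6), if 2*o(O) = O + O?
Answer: 14490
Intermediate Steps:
d(J, C) = -2 + J
o(O) = O (o(O) = (O + O)/2 = (2*O)/2 = O)
s(v) = -2 + 2*v (s(v) = v + (-2 + v) = -2 + 2*v)
(s(10) - 1*(-2397))*o(6) = ((-2 + 2*10) - 1*(-2397))*6 = ((-2 + 20) + 2397)*6 = (18 + 2397)*6 = 2415*6 = 14490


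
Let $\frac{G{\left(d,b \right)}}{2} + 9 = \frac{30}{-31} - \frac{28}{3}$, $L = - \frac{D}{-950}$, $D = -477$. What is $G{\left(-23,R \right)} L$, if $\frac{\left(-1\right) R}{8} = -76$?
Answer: $\frac{57081}{2945} \approx 19.382$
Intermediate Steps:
$R = 608$ ($R = \left(-8\right) \left(-76\right) = 608$)
$L = - \frac{477}{950}$ ($L = - \frac{-477}{-950} = - \frac{\left(-477\right) \left(-1\right)}{950} = \left(-1\right) \frac{477}{950} = - \frac{477}{950} \approx -0.50211$)
$G{\left(d,b \right)} = - \frac{3590}{93}$ ($G{\left(d,b \right)} = -18 + 2 \left(\frac{30}{-31} - \frac{28}{3}\right) = -18 + 2 \left(30 \left(- \frac{1}{31}\right) - \frac{28}{3}\right) = -18 + 2 \left(- \frac{30}{31} - \frac{28}{3}\right) = -18 + 2 \left(- \frac{958}{93}\right) = -18 - \frac{1916}{93} = - \frac{3590}{93}$)
$G{\left(-23,R \right)} L = \left(- \frac{3590}{93}\right) \left(- \frac{477}{950}\right) = \frac{57081}{2945}$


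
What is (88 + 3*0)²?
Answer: 7744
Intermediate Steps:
(88 + 3*0)² = (88 + 0)² = 88² = 7744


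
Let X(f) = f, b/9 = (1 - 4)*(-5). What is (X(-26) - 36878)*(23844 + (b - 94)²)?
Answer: -941974600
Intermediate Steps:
b = 135 (b = 9*((1 - 4)*(-5)) = 9*(-3*(-5)) = 9*15 = 135)
(X(-26) - 36878)*(23844 + (b - 94)²) = (-26 - 36878)*(23844 + (135 - 94)²) = -36904*(23844 + 41²) = -36904*(23844 + 1681) = -36904*25525 = -941974600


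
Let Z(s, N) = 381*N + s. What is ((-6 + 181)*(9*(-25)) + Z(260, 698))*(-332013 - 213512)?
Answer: -123737617075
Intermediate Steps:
Z(s, N) = s + 381*N
((-6 + 181)*(9*(-25)) + Z(260, 698))*(-332013 - 213512) = ((-6 + 181)*(9*(-25)) + (260 + 381*698))*(-332013 - 213512) = (175*(-225) + (260 + 265938))*(-545525) = (-39375 + 266198)*(-545525) = 226823*(-545525) = -123737617075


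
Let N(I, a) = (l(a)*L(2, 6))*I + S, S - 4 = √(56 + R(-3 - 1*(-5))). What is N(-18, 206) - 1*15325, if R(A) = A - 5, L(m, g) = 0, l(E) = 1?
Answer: -15321 + √53 ≈ -15314.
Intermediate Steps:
R(A) = -5 + A
S = 4 + √53 (S = 4 + √(56 + (-5 + (-3 - 1*(-5)))) = 4 + √(56 + (-5 + (-3 + 5))) = 4 + √(56 + (-5 + 2)) = 4 + √(56 - 3) = 4 + √53 ≈ 11.280)
N(I, a) = 4 + √53 (N(I, a) = (1*0)*I + (4 + √53) = 0*I + (4 + √53) = 0 + (4 + √53) = 4 + √53)
N(-18, 206) - 1*15325 = (4 + √53) - 1*15325 = (4 + √53) - 15325 = -15321 + √53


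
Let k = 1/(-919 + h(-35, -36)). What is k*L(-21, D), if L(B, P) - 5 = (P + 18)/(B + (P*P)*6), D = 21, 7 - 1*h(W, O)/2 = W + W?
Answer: -4388/669375 ≈ -0.0065554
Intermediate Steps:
h(W, O) = 14 - 4*W (h(W, O) = 14 - 2*(W + W) = 14 - 4*W)
k = -1/765 (k = 1/(-919 + (14 - 4*(-35))) = 1/(-919 + (14 + 140)) = 1/(-919 + 154) = 1/(-765) = -1/765 ≈ -0.0013072)
L(B, P) = 5 + (18 + P)/(B + 6*P²) (L(B, P) = 5 + (P + 18)/(B + (P*P)*6) = 5 + (18 + P)/(B + P²*6) = 5 + (18 + P)/(B + 6*P²))
k*L(-21, D) = -(18 + 21 + 5*(-21) + 30*21²)/(765*(-21 + 6*21²)) = -(18 + 21 - 105 + 30*441)/(765*(-21 + 6*441)) = -(18 + 21 - 105 + 13230)/(765*(-21 + 2646)) = -13164/(765*2625) = -13164/2008125 = -1/765*4388/875 = -4388/669375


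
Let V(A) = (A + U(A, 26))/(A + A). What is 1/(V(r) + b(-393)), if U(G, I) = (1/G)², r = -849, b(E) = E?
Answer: -611960049/240194319233 ≈ -0.0025478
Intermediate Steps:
U(G, I) = G⁻²
V(A) = (A + A⁻²)/(2*A) (V(A) = (A + A⁻²)/(A + A) = (A + A⁻²)/((2*A)) = (A + A⁻²)*(1/(2*A)) = (A + A⁻²)/(2*A))
1/(V(r) + b(-393)) = 1/((½)*(1 + (-849)³)/(-849)³ - 393) = 1/((½)*(-1/611960049)*(1 - 611960049) - 393) = 1/((½)*(-1/611960049)*(-611960048) - 393) = 1/(305980024/611960049 - 393) = 1/(-240194319233/611960049) = -611960049/240194319233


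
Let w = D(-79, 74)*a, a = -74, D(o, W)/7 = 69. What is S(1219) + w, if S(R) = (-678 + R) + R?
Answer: -33982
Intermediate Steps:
D(o, W) = 483 (D(o, W) = 7*69 = 483)
S(R) = -678 + 2*R
w = -35742 (w = 483*(-74) = -35742)
S(1219) + w = (-678 + 2*1219) - 35742 = (-678 + 2438) - 35742 = 1760 - 35742 = -33982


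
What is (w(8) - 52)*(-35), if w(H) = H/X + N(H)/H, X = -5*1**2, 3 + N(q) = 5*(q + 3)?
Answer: 3297/2 ≈ 1648.5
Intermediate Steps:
N(q) = 12 + 5*q (N(q) = -3 + 5*(q + 3) = -3 + 5*(3 + q) = -3 + (15 + 5*q) = 12 + 5*q)
X = -5 (X = -5*1 = -5)
w(H) = -H/5 + (12 + 5*H)/H (w(H) = H/(-5) + (12 + 5*H)/H = H*(-1/5) + (12 + 5*H)/H = -H/5 + (12 + 5*H)/H)
(w(8) - 52)*(-35) = ((5 + 12/8 - 1/5*8) - 52)*(-35) = ((5 + 12*(1/8) - 8/5) - 52)*(-35) = ((5 + 3/2 - 8/5) - 52)*(-35) = (49/10 - 52)*(-35) = -471/10*(-35) = 3297/2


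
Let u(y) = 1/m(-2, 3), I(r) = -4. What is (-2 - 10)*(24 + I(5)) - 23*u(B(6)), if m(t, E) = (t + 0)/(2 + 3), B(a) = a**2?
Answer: -365/2 ≈ -182.50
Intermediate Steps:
m(t, E) = t/5
u(y) = -5/2 (u(y) = 1/((1/5)*(-2)) = 1/(-2/5) = -5/2)
(-2 - 10)*(24 + I(5)) - 23*u(B(6)) = (-2 - 10)*(24 - 4) - 23*(-5/2) = -12*20 + 115/2 = -240 + 115/2 = -365/2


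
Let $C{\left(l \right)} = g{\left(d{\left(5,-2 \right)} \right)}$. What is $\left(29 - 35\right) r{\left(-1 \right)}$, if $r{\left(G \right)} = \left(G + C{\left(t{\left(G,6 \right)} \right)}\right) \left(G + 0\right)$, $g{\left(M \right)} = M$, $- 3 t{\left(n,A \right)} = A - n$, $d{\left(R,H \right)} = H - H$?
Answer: $-6$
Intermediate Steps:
$d{\left(R,H \right)} = 0$
$t{\left(n,A \right)} = - \frac{A}{3} + \frac{n}{3}$ ($t{\left(n,A \right)} = - \frac{A - n}{3} = - \frac{A}{3} + \frac{n}{3}$)
$C{\left(l \right)} = 0$
$r{\left(G \right)} = G^{2}$ ($r{\left(G \right)} = \left(G + 0\right) \left(G + 0\right) = G G = G^{2}$)
$\left(29 - 35\right) r{\left(-1 \right)} = \left(29 - 35\right) \left(-1\right)^{2} = \left(-6\right) 1 = -6$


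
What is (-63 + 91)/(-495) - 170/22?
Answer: -3853/495 ≈ -7.7838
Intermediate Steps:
(-63 + 91)/(-495) - 170/22 = 28*(-1/495) - 170*1/22 = -28/495 - 85/11 = -3853/495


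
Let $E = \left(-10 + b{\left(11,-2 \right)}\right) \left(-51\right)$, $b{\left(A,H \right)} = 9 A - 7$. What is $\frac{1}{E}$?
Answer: $- \frac{1}{4182} \approx -0.00023912$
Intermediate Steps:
$b{\left(A,H \right)} = -7 + 9 A$
$E = -4182$ ($E = \left(-10 + \left(-7 + 9 \cdot 11\right)\right) \left(-51\right) = \left(-10 + \left(-7 + 99\right)\right) \left(-51\right) = \left(-10 + 92\right) \left(-51\right) = 82 \left(-51\right) = -4182$)
$\frac{1}{E} = \frac{1}{-4182} = - \frac{1}{4182}$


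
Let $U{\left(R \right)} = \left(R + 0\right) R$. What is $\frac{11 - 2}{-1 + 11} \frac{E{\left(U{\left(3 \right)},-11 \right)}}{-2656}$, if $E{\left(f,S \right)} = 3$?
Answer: $- \frac{27}{26560} \approx -0.0010166$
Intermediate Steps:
$U{\left(R \right)} = R^{2}$ ($U{\left(R \right)} = R R = R^{2}$)
$\frac{11 - 2}{-1 + 11} \frac{E{\left(U{\left(3 \right)},-11 \right)}}{-2656} = \frac{11 - 2}{-1 + 11} \frac{3}{-2656} = \frac{9}{10} \cdot 3 \left(- \frac{1}{2656}\right) = 9 \cdot \frac{1}{10} \left(- \frac{3}{2656}\right) = \frac{9}{10} \left(- \frac{3}{2656}\right) = - \frac{27}{26560}$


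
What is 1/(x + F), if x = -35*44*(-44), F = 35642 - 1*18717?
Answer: 1/84685 ≈ 1.1808e-5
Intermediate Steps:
F = 16925 (F = 35642 - 18717 = 16925)
x = 67760 (x = -1540*(-44) = 67760)
1/(x + F) = 1/(67760 + 16925) = 1/84685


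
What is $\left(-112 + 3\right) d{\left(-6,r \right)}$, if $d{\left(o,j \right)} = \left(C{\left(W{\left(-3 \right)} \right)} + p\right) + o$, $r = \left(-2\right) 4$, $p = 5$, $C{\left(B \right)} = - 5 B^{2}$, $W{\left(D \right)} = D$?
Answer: $5014$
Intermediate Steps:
$r = -8$
$d{\left(o,j \right)} = -40 + o$ ($d{\left(o,j \right)} = \left(- 5 \left(-3\right)^{2} + 5\right) + o = \left(\left(-5\right) 9 + 5\right) + o = \left(-45 + 5\right) + o = -40 + o$)
$\left(-112 + 3\right) d{\left(-6,r \right)} = \left(-112 + 3\right) \left(-40 - 6\right) = \left(-109\right) \left(-46\right) = 5014$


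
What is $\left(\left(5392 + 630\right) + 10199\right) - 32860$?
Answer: $-16639$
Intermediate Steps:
$\left(\left(5392 + 630\right) + 10199\right) - 32860 = \left(6022 + 10199\right) - 32860 = 16221 - 32860 = -16639$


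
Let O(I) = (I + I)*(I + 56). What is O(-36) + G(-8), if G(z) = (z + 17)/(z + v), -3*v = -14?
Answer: -14427/10 ≈ -1442.7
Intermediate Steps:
v = 14/3 (v = -⅓*(-14) = 14/3 ≈ 4.6667)
G(z) = (17 + z)/(14/3 + z) (G(z) = (z + 17)/(z + 14/3) = (17 + z)/(14/3 + z))
O(I) = 2*I*(56 + I) (O(I) = (2*I)*(56 + I) = 2*I*(56 + I))
O(-36) + G(-8) = 2*(-36)*(56 - 36) + 3*(17 - 8)/(14 + 3*(-8)) = 2*(-36)*20 + 3*9/(14 - 24) = -1440 + 3*9/(-10) = -1440 + 3*(-⅒)*9 = -1440 - 27/10 = -14427/10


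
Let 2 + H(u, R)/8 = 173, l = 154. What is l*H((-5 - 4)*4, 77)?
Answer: 210672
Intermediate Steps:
H(u, R) = 1368 (H(u, R) = -16 + 8*173 = -16 + 1384 = 1368)
l*H((-5 - 4)*4, 77) = 154*1368 = 210672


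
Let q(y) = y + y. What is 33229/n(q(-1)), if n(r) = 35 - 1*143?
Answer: -33229/108 ≈ -307.68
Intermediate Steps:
q(y) = 2*y
n(r) = -108 (n(r) = 35 - 143 = -108)
33229/n(q(-1)) = 33229/(-108) = 33229*(-1/108) = -33229/108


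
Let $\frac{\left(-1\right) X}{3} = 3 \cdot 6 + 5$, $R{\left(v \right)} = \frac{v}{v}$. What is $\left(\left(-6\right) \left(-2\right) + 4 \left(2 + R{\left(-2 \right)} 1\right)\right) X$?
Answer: $-1656$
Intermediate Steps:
$R{\left(v \right)} = 1$
$X = -69$ ($X = - 3 \left(3 \cdot 6 + 5\right) = - 3 \left(18 + 5\right) = \left(-3\right) 23 = -69$)
$\left(\left(-6\right) \left(-2\right) + 4 \left(2 + R{\left(-2 \right)} 1\right)\right) X = \left(\left(-6\right) \left(-2\right) + 4 \left(2 + 1 \cdot 1\right)\right) \left(-69\right) = \left(12 + 4 \left(2 + 1\right)\right) \left(-69\right) = \left(12 + 4 \cdot 3\right) \left(-69\right) = \left(12 + 12\right) \left(-69\right) = 24 \left(-69\right) = -1656$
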